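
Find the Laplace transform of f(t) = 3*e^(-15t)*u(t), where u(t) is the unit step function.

Standard Laplace transform pair:
e^(-at)*u(t) <-> 1/(s+a)
With a = 15: L{3*e^(-15t)*u(t)} = 3/(s+15), ROC: Re(s) > -15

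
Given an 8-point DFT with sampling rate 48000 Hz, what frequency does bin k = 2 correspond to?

The frequency of DFT bin k is: f_k = k * f_s / N
f_2 = 2 * 48000 / 8 = 12000 Hz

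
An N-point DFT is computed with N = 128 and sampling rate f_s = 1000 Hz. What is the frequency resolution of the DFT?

DFT frequency resolution = f_s / N
= 1000 / 128 = 125/16 Hz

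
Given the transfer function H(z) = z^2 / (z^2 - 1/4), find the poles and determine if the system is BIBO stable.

Poles are roots of the denominator: z^2 - 1/4 = 0.
Quadratic formula: z = [-(0) +/- sqrt((0)^2 - 4*(-1/4))] / 2
Discriminant = 0 + 1 = 1; sqrt = 1.
z = (0 +/- 1) / 2 => z = 1/2 or z = -1/2.
|p1| = 1/2, |p2| = 1/2.
For BIBO stability, all poles must lie inside the unit circle (|p| < 1).
System is STABLE since both |p| < 1.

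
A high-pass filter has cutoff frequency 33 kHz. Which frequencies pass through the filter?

A high-pass filter passes all frequencies above the cutoff frequency 33 kHz and attenuates lower frequencies.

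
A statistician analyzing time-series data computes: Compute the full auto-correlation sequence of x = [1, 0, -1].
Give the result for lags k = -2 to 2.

r_xx[k] = sum_m x[m]*x[m+k], indexed from 0, for k = -2 to 2:
  r_xx[-2] = x[2]*x[0] = -1
  r_xx[-1] = x[1]*x[0] + x[2]*x[1] = 0
  r_xx[0] = x[0]*x[0] + x[1]*x[1] + x[2]*x[2] = 2
  r_xx[1] = x[0]*x[1] + x[1]*x[2] = 0
  r_xx[2] = x[0]*x[2] = -1
r_xx = [-1, 0, 2, 0, -1]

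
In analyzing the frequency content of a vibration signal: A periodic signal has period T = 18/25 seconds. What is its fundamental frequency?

The fundamental frequency is the reciprocal of the period.
f = 1/T = 1/(18/25) = 25/18 Hz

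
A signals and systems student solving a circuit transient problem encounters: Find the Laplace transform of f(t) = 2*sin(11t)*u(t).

Standard pair: sin(wt)*u(t) <-> w/(s^2+w^2)
With w = 11: L{2*sin(11t)*u(t)} = 22/(s^2+121)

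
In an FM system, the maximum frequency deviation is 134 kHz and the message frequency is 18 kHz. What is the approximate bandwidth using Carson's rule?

Carson's rule: BW = 2*(delta_f + f_m)
= 2*(134 + 18) kHz = 304 kHz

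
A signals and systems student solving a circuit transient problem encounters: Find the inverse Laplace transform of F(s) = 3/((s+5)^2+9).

Standard pair: w/((s+a)^2+w^2) <-> e^(-at)*sin(wt)*u(t)
With a=5, w=3: f(t) = e^(-5t)*sin(3t)*u(t)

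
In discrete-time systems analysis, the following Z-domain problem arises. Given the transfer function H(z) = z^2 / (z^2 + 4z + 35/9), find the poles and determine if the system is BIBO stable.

Poles are roots of the denominator: z^2 + 4z + 35/9 = 0.
Quadratic formula: z = [-(4) +/- sqrt((4)^2 - 4*(35/9))] / 2
Discriminant = 16 - 140/9 = 4/9; sqrt = 2/3.
z = (-4 +/- 2/3) / 2 => z = -5/3 or z = -7/3.
|p1| = 5/3, |p2| = 7/3.
For BIBO stability, all poles must lie inside the unit circle (|p| < 1).
System is UNSTABLE since at least one |p| >= 1.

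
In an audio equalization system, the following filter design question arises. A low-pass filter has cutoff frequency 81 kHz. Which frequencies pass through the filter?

A low-pass filter passes all frequencies below the cutoff frequency 81 kHz and attenuates higher frequencies.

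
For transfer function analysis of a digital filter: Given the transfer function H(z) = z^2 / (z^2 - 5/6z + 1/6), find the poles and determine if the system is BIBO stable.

Poles are roots of the denominator: z^2 - 5/6z + 1/6 = 0.
Quadratic formula: z = [-(-5/6) +/- sqrt((-5/6)^2 - 4*(1/6))] / 2
Discriminant = 25/36 - 2/3 = 1/36; sqrt = 1/6.
z = (5/6 +/- 1/6) / 2 => z = 1/2 or z = 1/3.
|p1| = 1/3, |p2| = 1/2.
For BIBO stability, all poles must lie inside the unit circle (|p| < 1).
System is STABLE since both |p| < 1.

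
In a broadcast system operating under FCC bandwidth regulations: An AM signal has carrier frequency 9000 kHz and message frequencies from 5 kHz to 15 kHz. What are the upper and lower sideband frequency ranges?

Upper sideband (USB) = fc + [fm_low, fm_high] = 9000 + [5, 15] = [9005, 9015] kHz
Lower sideband (LSB) = fc - [fm_high, fm_low] = 9000 - [15, 5] = [8985, 8995] kHz
Total occupied spectrum: 8985 kHz to 9015 kHz (plus carrier at 9000 kHz)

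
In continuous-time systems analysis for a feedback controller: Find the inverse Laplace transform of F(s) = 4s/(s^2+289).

Standard pair: s/(s^2+w^2) <-> cos(wt)*u(t)
With k=4, w=17: f(t) = 4*cos(17t)*u(t)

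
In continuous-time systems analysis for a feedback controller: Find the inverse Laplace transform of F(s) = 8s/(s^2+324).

Standard pair: s/(s^2+w^2) <-> cos(wt)*u(t)
With k=8, w=18: f(t) = 8*cos(18t)*u(t)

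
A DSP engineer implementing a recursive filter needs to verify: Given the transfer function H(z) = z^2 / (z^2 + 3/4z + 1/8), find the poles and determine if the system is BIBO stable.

Poles are roots of the denominator: z^2 + 3/4z + 1/8 = 0.
Quadratic formula: z = [-(3/4) +/- sqrt((3/4)^2 - 4*(1/8))] / 2
Discriminant = 9/16 - 1/2 = 1/16; sqrt = 1/4.
z = (-3/4 +/- 1/4) / 2 => z = -1/4 or z = -1/2.
|p1| = 1/4, |p2| = 1/2.
For BIBO stability, all poles must lie inside the unit circle (|p| < 1).
System is STABLE since both |p| < 1.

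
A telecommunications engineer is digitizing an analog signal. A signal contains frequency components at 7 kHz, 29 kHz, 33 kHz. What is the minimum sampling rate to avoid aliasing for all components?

The highest frequency component is f_max = 33 kHz.
Nyquist rate = 2 * f_max = 2 * 33 kHz = 66 kHz.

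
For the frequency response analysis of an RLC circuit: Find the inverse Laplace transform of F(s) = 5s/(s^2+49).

Standard pair: s/(s^2+w^2) <-> cos(wt)*u(t)
With k=5, w=7: f(t) = 5*cos(7t)*u(t)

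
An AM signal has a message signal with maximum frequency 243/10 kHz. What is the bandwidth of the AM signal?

In AM (double-sideband), the bandwidth is twice the message frequency.
BW = 2 * f_m = 2 * 243/10 kHz = 243/5 kHz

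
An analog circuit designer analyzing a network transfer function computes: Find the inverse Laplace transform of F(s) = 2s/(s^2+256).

Standard pair: s/(s^2+w^2) <-> cos(wt)*u(t)
With k=2, w=16: f(t) = 2*cos(16t)*u(t)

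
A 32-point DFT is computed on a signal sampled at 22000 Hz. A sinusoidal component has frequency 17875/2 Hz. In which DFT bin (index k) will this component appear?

DFT frequency resolution = f_s/N = 22000/32 = 1375/2 Hz
Bin index k = f_signal / resolution = 17875/2 / 1375/2 = 13
The signal frequency 17875/2 Hz falls in DFT bin k = 13.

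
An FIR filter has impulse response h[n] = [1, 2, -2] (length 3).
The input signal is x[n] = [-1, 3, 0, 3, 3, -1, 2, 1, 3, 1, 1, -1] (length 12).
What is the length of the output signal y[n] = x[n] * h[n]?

For linear convolution, the output length is:
len(y) = len(x) + len(h) - 1 = 12 + 3 - 1 = 14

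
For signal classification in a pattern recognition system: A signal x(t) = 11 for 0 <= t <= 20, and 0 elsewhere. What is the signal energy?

Energy = integral of |x(t)|^2 dt over the signal duration
= 11^2 * 20 = 121 * 20 = 2420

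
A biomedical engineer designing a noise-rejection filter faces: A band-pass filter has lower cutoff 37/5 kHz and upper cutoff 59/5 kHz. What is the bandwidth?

Bandwidth = f_high - f_low
= 59/5 kHz - 37/5 kHz = 22/5 kHz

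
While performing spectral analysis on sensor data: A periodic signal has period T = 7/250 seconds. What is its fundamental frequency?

The fundamental frequency is the reciprocal of the period.
f = 1/T = 1/(7/250) = 250/7 Hz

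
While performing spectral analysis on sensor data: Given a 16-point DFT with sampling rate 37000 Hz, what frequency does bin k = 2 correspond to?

The frequency of DFT bin k is: f_k = k * f_s / N
f_2 = 2 * 37000 / 16 = 4625 Hz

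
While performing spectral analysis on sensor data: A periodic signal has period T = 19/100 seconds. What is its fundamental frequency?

The fundamental frequency is the reciprocal of the period.
f = 1/T = 1/(19/100) = 100/19 Hz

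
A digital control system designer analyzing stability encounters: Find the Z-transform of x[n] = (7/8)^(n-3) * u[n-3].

Time-shifting property: if X(z) = Z{x[n]}, then Z{x[n-d]} = z^(-d) * X(z)
X(z) = z/(z - 7/8) for x[n] = (7/8)^n * u[n]
Z{x[n-3]} = z^(-3) * z/(z - 7/8) = z^(-2)/(z - 7/8)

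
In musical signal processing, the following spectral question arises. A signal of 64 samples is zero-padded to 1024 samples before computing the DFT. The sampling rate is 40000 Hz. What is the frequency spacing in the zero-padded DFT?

Original DFT: N = 64, resolution = f_s/N = 40000/64 = 625 Hz
Zero-padded DFT: N = 1024, resolution = f_s/N = 40000/1024 = 625/16 Hz
Zero-padding interpolates the spectrum (finer frequency grid)
but does NOT improve the true spectral resolution (ability to resolve close frequencies).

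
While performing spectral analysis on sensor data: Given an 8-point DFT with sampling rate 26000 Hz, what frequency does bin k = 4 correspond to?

The frequency of DFT bin k is: f_k = k * f_s / N
f_4 = 4 * 26000 / 8 = 13000 Hz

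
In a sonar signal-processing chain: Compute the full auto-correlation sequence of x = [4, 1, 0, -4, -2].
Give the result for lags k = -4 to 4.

r_xx[k] = sum_m x[m]*x[m+k], indexed from 0, for k = -4 to 4:
  r_xx[-4] = x[4]*x[0] = -8
  r_xx[-3] = x[3]*x[0] + x[4]*x[1] = -18
  r_xx[-2] = x[2]*x[0] + x[3]*x[1] + x[4]*x[2] = -4
  r_xx[-1] = x[1]*x[0] + x[2]*x[1] + x[3]*x[2] + x[4]*x[3] = 12
  r_xx[0] = x[0]*x[0] + x[1]*x[1] + x[2]*x[2] + x[3]*x[3] + x[4]*x[4] = 37
  r_xx[1] = x[0]*x[1] + x[1]*x[2] + x[2]*x[3] + x[3]*x[4] = 12
  r_xx[2] = x[0]*x[2] + x[1]*x[3] + x[2]*x[4] = -4
  r_xx[3] = x[0]*x[3] + x[1]*x[4] = -18
  r_xx[4] = x[0]*x[4] = -8
r_xx = [-8, -18, -4, 12, 37, 12, -4, -18, -8]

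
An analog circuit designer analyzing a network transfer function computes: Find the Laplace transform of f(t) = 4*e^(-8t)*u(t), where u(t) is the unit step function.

Standard Laplace transform pair:
e^(-at)*u(t) <-> 1/(s+a)
With a = 8: L{4*e^(-8t)*u(t)} = 4/(s+8), ROC: Re(s) > -8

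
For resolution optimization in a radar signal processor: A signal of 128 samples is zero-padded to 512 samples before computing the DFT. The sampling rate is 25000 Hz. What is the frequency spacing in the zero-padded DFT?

Original DFT: N = 128, resolution = f_s/N = 25000/128 = 3125/16 Hz
Zero-padded DFT: N = 512, resolution = f_s/N = 25000/512 = 3125/64 Hz
Zero-padding interpolates the spectrum (finer frequency grid)
but does NOT improve the true spectral resolution (ability to resolve close frequencies).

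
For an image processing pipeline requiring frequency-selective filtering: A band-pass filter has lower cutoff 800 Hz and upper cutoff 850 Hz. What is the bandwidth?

Bandwidth = f_high - f_low
= 850 Hz - 800 Hz = 50 Hz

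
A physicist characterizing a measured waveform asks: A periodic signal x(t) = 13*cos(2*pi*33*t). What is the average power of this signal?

Average power of A*cos(wt) is A^2/2.
P = 13^2 / 2 = 169/2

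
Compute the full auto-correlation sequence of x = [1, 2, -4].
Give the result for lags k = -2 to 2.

r_xx[k] = sum_m x[m]*x[m+k], indexed from 0, for k = -2 to 2:
  r_xx[-2] = x[2]*x[0] = -4
  r_xx[-1] = x[1]*x[0] + x[2]*x[1] = -6
  r_xx[0] = x[0]*x[0] + x[1]*x[1] + x[2]*x[2] = 21
  r_xx[1] = x[0]*x[1] + x[1]*x[2] = -6
  r_xx[2] = x[0]*x[2] = -4
r_xx = [-4, -6, 21, -6, -4]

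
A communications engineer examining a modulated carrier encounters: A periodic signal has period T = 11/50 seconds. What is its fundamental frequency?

The fundamental frequency is the reciprocal of the period.
f = 1/T = 1/(11/50) = 50/11 Hz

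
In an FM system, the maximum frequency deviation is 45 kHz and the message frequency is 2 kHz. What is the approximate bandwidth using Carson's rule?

Carson's rule: BW = 2*(delta_f + f_m)
= 2*(45 + 2) kHz = 94 kHz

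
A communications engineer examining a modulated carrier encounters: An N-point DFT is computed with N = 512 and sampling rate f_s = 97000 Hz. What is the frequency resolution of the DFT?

DFT frequency resolution = f_s / N
= 97000 / 512 = 12125/64 Hz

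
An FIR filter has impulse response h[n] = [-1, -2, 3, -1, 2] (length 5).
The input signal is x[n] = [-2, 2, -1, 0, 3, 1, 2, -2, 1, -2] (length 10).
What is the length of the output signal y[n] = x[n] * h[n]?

For linear convolution, the output length is:
len(y) = len(x) + len(h) - 1 = 10 + 5 - 1 = 14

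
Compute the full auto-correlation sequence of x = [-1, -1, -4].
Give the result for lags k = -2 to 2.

r_xx[k] = sum_m x[m]*x[m+k], indexed from 0, for k = -2 to 2:
  r_xx[-2] = x[2]*x[0] = 4
  r_xx[-1] = x[1]*x[0] + x[2]*x[1] = 5
  r_xx[0] = x[0]*x[0] + x[1]*x[1] + x[2]*x[2] = 18
  r_xx[1] = x[0]*x[1] + x[1]*x[2] = 5
  r_xx[2] = x[0]*x[2] = 4
r_xx = [4, 5, 18, 5, 4]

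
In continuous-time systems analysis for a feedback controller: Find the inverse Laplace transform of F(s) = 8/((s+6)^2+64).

Standard pair: w/((s+a)^2+w^2) <-> e^(-at)*sin(wt)*u(t)
With a=6, w=8: f(t) = e^(-6t)*sin(8t)*u(t)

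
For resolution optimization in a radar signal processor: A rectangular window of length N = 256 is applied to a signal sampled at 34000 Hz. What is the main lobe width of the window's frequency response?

For a rectangular window of length N,
the main lobe width in frequency is 2*f_s/N.
= 2*34000/256 = 2125/8 Hz
This determines the minimum frequency separation for resolving two sinusoids.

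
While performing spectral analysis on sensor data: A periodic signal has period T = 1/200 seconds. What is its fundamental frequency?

The fundamental frequency is the reciprocal of the period.
f = 1/T = 1/(1/200) = 200 Hz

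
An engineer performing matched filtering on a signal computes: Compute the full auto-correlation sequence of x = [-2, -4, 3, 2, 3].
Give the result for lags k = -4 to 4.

r_xx[k] = sum_m x[m]*x[m+k], indexed from 0, for k = -4 to 4:
  r_xx[-4] = x[4]*x[0] = -6
  r_xx[-3] = x[3]*x[0] + x[4]*x[1] = -16
  r_xx[-2] = x[2]*x[0] + x[3]*x[1] + x[4]*x[2] = -5
  r_xx[-1] = x[1]*x[0] + x[2]*x[1] + x[3]*x[2] + x[4]*x[3] = 8
  r_xx[0] = x[0]*x[0] + x[1]*x[1] + x[2]*x[2] + x[3]*x[3] + x[4]*x[4] = 42
  r_xx[1] = x[0]*x[1] + x[1]*x[2] + x[2]*x[3] + x[3]*x[4] = 8
  r_xx[2] = x[0]*x[2] + x[1]*x[3] + x[2]*x[4] = -5
  r_xx[3] = x[0]*x[3] + x[1]*x[4] = -16
  r_xx[4] = x[0]*x[4] = -6
r_xx = [-6, -16, -5, 8, 42, 8, -5, -16, -6]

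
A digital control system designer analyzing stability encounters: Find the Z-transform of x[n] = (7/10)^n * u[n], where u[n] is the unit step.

The Z-transform of a^n * u[n] is z/(z-a) for |z| > |a|.
Here a = 7/10, so X(z) = z/(z - (7/10)) = 10z/(10z - 7)
ROC: |z| > 7/10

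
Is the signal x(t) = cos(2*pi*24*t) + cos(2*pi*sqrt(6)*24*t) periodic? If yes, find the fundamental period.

f1 = 24 Hz, f2 = 24*sqrt(6) Hz
Ratio f2/f1 = sqrt(6), which is irrational.
Since the frequency ratio is irrational, no common period exists.
The signal is not periodic.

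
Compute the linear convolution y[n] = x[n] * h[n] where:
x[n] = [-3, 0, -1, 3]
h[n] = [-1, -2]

y[n] = sum_k x[k]*h[n-k]. Output length = len(x) + len(h) - 1 = 4 + 2 - 1 = 5.
y[0] = -3*-1 = 3
y[1] = 0*-1 + -3*-2 = 6
y[2] = -1*-1 + 0*-2 = 1
y[3] = 3*-1 + -1*-2 = -1
y[4] = 3*-2 = -6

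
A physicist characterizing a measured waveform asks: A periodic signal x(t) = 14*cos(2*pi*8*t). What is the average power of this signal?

Average power of A*cos(wt) is A^2/2.
P = 14^2 / 2 = 196/2 = 98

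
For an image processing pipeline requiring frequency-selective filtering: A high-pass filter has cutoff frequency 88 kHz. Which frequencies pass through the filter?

A high-pass filter passes all frequencies above the cutoff frequency 88 kHz and attenuates lower frequencies.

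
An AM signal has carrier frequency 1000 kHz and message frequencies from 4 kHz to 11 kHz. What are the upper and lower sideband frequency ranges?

Upper sideband (USB) = fc + [fm_low, fm_high] = 1000 + [4, 11] = [1004, 1011] kHz
Lower sideband (LSB) = fc - [fm_high, fm_low] = 1000 - [11, 4] = [989, 996] kHz
Total occupied spectrum: 989 kHz to 1011 kHz (plus carrier at 1000 kHz)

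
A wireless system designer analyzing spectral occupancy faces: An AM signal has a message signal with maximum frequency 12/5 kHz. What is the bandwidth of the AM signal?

In AM (double-sideband), the bandwidth is twice the message frequency.
BW = 2 * f_m = 2 * 12/5 kHz = 24/5 kHz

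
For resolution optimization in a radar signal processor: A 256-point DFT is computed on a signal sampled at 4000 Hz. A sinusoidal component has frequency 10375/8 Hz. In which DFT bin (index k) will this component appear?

DFT frequency resolution = f_s/N = 4000/256 = 125/8 Hz
Bin index k = f_signal / resolution = 10375/8 / 125/8 = 83
The signal frequency 10375/8 Hz falls in DFT bin k = 83.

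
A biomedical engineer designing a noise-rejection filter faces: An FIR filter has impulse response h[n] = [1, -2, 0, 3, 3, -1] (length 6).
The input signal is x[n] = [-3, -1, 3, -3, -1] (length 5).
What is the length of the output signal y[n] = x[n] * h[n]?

For linear convolution, the output length is:
len(y) = len(x) + len(h) - 1 = 5 + 6 - 1 = 10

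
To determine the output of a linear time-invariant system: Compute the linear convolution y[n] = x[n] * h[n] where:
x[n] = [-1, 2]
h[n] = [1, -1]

y[n] = sum_k x[k]*h[n-k]. Output length = len(x) + len(h) - 1 = 2 + 2 - 1 = 3.
y[0] = -1*1 = -1
y[1] = 2*1 + -1*-1 = 3
y[2] = 2*-1 = -2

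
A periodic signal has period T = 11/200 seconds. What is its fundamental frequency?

The fundamental frequency is the reciprocal of the period.
f = 1/T = 1/(11/200) = 200/11 Hz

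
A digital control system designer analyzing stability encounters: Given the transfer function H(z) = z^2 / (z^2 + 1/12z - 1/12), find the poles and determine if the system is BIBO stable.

Poles are roots of the denominator: z^2 + 1/12z - 1/12 = 0.
Quadratic formula: z = [-(1/12) +/- sqrt((1/12)^2 - 4*(-1/12))] / 2
Discriminant = 1/144 + 1/3 = 49/144; sqrt = 7/12.
z = (-1/12 +/- 7/12) / 2 => z = 1/4 or z = -1/3.
|p1| = 1/3, |p2| = 1/4.
For BIBO stability, all poles must lie inside the unit circle (|p| < 1).
System is STABLE since both |p| < 1.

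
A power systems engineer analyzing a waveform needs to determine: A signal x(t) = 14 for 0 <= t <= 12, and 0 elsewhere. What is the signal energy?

Energy = integral of |x(t)|^2 dt over the signal duration
= 14^2 * 12 = 196 * 12 = 2352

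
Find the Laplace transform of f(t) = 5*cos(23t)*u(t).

Standard pair: cos(wt)*u(t) <-> s/(s^2+w^2)
With w = 23: L{5*cos(23t)*u(t)} = 5s/(s^2+529)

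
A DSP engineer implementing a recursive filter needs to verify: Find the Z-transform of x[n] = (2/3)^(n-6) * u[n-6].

Time-shifting property: if X(z) = Z{x[n]}, then Z{x[n-d]} = z^(-d) * X(z)
X(z) = z/(z - 2/3) for x[n] = (2/3)^n * u[n]
Z{x[n-6]} = z^(-6) * z/(z - 2/3) = z^(-5)/(z - 2/3)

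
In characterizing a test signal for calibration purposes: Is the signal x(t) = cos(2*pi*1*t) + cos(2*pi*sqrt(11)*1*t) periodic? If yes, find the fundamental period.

f1 = 1 Hz, f2 = 1*sqrt(11) Hz
Ratio f2/f1 = sqrt(11), which is irrational.
Since the frequency ratio is irrational, no common period exists.
The signal is not periodic.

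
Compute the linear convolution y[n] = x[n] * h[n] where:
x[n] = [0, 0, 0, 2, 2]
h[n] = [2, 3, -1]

y[n] = sum_k x[k]*h[n-k]. Output length = len(x) + len(h) - 1 = 5 + 3 - 1 = 7.
y[0] = 0*2 = 0
y[1] = 0*2 + 0*3 = 0
y[2] = 0*2 + 0*3 + 0*-1 = 0
y[3] = 2*2 + 0*3 + 0*-1 = 4
y[4] = 2*2 + 2*3 + 0*-1 = 10
y[5] = 2*3 + 2*-1 = 4
y[6] = 2*-1 = -2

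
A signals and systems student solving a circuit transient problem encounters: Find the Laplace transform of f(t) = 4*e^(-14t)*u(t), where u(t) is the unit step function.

Standard Laplace transform pair:
e^(-at)*u(t) <-> 1/(s+a)
With a = 14: L{4*e^(-14t)*u(t)} = 4/(s+14), ROC: Re(s) > -14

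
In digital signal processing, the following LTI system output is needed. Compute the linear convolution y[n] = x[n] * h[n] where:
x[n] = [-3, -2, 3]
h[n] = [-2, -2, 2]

y[n] = sum_k x[k]*h[n-k]. Output length = len(x) + len(h) - 1 = 3 + 3 - 1 = 5.
y[0] = -3*-2 = 6
y[1] = -2*-2 + -3*-2 = 10
y[2] = 3*-2 + -2*-2 + -3*2 = -8
y[3] = 3*-2 + -2*2 = -10
y[4] = 3*2 = 6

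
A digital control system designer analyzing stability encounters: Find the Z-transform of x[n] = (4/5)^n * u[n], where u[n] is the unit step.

The Z-transform of a^n * u[n] is z/(z-a) for |z| > |a|.
Here a = 4/5, so X(z) = z/(z - (4/5)) = 5z/(5z - 4)
ROC: |z| > 4/5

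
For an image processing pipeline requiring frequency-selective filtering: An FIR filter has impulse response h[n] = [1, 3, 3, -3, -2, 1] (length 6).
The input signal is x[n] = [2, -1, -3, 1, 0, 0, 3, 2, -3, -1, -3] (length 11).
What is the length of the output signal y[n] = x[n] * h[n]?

For linear convolution, the output length is:
len(y) = len(x) + len(h) - 1 = 11 + 6 - 1 = 16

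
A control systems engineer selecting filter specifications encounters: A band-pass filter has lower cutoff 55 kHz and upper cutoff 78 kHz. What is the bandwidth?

Bandwidth = f_high - f_low
= 78 kHz - 55 kHz = 23 kHz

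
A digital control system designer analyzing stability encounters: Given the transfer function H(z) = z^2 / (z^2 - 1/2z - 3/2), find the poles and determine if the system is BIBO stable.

Poles are roots of the denominator: z^2 - 1/2z - 3/2 = 0.
Quadratic formula: z = [-(-1/2) +/- sqrt((-1/2)^2 - 4*(-3/2))] / 2
Discriminant = 1/4 + 6 = 25/4; sqrt = 5/2.
z = (1/2 +/- 5/2) / 2 => z = 3/2 or z = -1.
|p1| = 1, |p2| = 3/2.
For BIBO stability, all poles must lie inside the unit circle (|p| < 1).
System is UNSTABLE since at least one |p| >= 1.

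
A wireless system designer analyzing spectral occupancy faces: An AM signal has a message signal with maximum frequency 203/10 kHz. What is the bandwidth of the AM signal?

In AM (double-sideband), the bandwidth is twice the message frequency.
BW = 2 * f_m = 2 * 203/10 kHz = 203/5 kHz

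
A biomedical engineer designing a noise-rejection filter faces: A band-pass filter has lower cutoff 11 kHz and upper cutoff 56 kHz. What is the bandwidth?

Bandwidth = f_high - f_low
= 56 kHz - 11 kHz = 45 kHz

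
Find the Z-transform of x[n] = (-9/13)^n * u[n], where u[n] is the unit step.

The Z-transform of a^n * u[n] is z/(z-a) for |z| > |a|.
Here a = -9/13, so X(z) = z/(z - (-9/13)) = 13z/(13z + 9)
ROC: |z| > 9/13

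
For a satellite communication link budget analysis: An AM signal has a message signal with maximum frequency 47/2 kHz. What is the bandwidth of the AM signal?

In AM (double-sideband), the bandwidth is twice the message frequency.
BW = 2 * f_m = 2 * 47/2 kHz = 47 kHz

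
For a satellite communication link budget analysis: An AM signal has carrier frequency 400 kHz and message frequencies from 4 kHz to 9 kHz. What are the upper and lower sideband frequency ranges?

Upper sideband (USB) = fc + [fm_low, fm_high] = 400 + [4, 9] = [404, 409] kHz
Lower sideband (LSB) = fc - [fm_high, fm_low] = 400 - [9, 4] = [391, 396] kHz
Total occupied spectrum: 391 kHz to 409 kHz (plus carrier at 400 kHz)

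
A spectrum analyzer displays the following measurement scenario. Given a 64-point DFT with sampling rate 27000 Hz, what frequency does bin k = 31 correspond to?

The frequency of DFT bin k is: f_k = k * f_s / N
f_31 = 31 * 27000 / 64 = 104625/8 Hz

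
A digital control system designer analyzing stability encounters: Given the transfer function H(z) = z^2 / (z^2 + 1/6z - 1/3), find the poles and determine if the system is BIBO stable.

Poles are roots of the denominator: z^2 + 1/6z - 1/3 = 0.
Quadratic formula: z = [-(1/6) +/- sqrt((1/6)^2 - 4*(-1/3))] / 2
Discriminant = 1/36 + 4/3 = 49/36; sqrt = 7/6.
z = (-1/6 +/- 7/6) / 2 => z = 1/2 or z = -2/3.
|p1| = 1/2, |p2| = 2/3.
For BIBO stability, all poles must lie inside the unit circle (|p| < 1).
System is STABLE since both |p| < 1.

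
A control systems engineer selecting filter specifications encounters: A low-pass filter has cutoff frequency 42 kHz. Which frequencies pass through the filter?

A low-pass filter passes all frequencies below the cutoff frequency 42 kHz and attenuates higher frequencies.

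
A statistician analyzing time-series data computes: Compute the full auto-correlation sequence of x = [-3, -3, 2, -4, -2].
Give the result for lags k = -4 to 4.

r_xx[k] = sum_m x[m]*x[m+k], indexed from 0, for k = -4 to 4:
  r_xx[-4] = x[4]*x[0] = 6
  r_xx[-3] = x[3]*x[0] + x[4]*x[1] = 18
  r_xx[-2] = x[2]*x[0] + x[3]*x[1] + x[4]*x[2] = 2
  r_xx[-1] = x[1]*x[0] + x[2]*x[1] + x[3]*x[2] + x[4]*x[3] = 3
  r_xx[0] = x[0]*x[0] + x[1]*x[1] + x[2]*x[2] + x[3]*x[3] + x[4]*x[4] = 42
  r_xx[1] = x[0]*x[1] + x[1]*x[2] + x[2]*x[3] + x[3]*x[4] = 3
  r_xx[2] = x[0]*x[2] + x[1]*x[3] + x[2]*x[4] = 2
  r_xx[3] = x[0]*x[3] + x[1]*x[4] = 18
  r_xx[4] = x[0]*x[4] = 6
r_xx = [6, 18, 2, 3, 42, 3, 2, 18, 6]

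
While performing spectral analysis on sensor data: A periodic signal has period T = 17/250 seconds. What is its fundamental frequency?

The fundamental frequency is the reciprocal of the period.
f = 1/T = 1/(17/250) = 250/17 Hz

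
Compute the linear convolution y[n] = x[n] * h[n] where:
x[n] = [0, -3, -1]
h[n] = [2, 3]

y[n] = sum_k x[k]*h[n-k]. Output length = len(x) + len(h) - 1 = 3 + 2 - 1 = 4.
y[0] = 0*2 = 0
y[1] = -3*2 + 0*3 = -6
y[2] = -1*2 + -3*3 = -11
y[3] = -1*3 = -3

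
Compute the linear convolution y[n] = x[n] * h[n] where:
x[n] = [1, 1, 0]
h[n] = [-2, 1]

y[n] = sum_k x[k]*h[n-k]. Output length = len(x) + len(h) - 1 = 3 + 2 - 1 = 4.
y[0] = 1*-2 = -2
y[1] = 1*-2 + 1*1 = -1
y[2] = 0*-2 + 1*1 = 1
y[3] = 0*1 = 0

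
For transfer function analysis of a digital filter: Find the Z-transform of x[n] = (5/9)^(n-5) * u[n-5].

Time-shifting property: if X(z) = Z{x[n]}, then Z{x[n-d]} = z^(-d) * X(z)
X(z) = z/(z - 5/9) for x[n] = (5/9)^n * u[n]
Z{x[n-5]} = z^(-5) * z/(z - 5/9) = z^(-4)/(z - 5/9)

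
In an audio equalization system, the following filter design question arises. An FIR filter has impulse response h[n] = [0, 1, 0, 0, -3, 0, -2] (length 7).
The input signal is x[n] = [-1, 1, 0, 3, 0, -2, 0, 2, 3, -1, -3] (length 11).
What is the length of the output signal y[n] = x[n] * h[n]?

For linear convolution, the output length is:
len(y) = len(x) + len(h) - 1 = 11 + 7 - 1 = 17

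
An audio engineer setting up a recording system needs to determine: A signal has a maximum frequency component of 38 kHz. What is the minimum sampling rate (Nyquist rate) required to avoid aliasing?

By the Nyquist-Shannon sampling theorem,
the minimum sampling rate (Nyquist rate) must be at least 2 * f_max.
Nyquist rate = 2 * 38 kHz = 76 kHz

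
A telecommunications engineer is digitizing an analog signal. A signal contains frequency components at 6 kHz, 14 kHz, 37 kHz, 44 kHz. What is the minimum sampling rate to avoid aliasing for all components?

The highest frequency component is f_max = 44 kHz.
Nyquist rate = 2 * f_max = 2 * 44 kHz = 88 kHz.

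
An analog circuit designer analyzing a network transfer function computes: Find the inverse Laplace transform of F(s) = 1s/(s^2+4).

Standard pair: s/(s^2+w^2) <-> cos(wt)*u(t)
With k=1, w=2: f(t) = cos(2t)*u(t)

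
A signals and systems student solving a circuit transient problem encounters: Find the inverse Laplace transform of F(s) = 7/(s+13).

Standard pair: k/(s+a) <-> k*e^(-at)*u(t)
With k=7, a=13: f(t) = 7*e^(-13t)*u(t)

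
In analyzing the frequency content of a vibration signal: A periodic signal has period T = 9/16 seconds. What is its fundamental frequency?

The fundamental frequency is the reciprocal of the period.
f = 1/T = 1/(9/16) = 16/9 Hz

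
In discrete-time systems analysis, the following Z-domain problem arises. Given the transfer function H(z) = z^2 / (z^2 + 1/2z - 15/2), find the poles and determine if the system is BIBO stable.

Poles are roots of the denominator: z^2 + 1/2z - 15/2 = 0.
Quadratic formula: z = [-(1/2) +/- sqrt((1/2)^2 - 4*(-15/2))] / 2
Discriminant = 1/4 + 30 = 121/4; sqrt = 11/2.
z = (-1/2 +/- 11/2) / 2 => z = 5/2 or z = -3.
|p1| = 5/2, |p2| = 3.
For BIBO stability, all poles must lie inside the unit circle (|p| < 1).
System is UNSTABLE since at least one |p| >= 1.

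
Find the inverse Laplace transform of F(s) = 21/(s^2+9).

Standard pair: w/(s^2+w^2) <-> sin(wt)*u(t)
Recognize w^2 = 9, so w = 3; numerator 21 = 7*3.
f(t) = 7*sin(3t)*u(t)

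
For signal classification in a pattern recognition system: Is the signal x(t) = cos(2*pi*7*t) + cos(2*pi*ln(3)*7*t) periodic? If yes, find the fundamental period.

f1 = 7 Hz, f2 = 7*ln(3) Hz
Ratio f2/f1 = ln(3), which is irrational.
Since the frequency ratio is irrational, no common period exists.
The signal is not periodic.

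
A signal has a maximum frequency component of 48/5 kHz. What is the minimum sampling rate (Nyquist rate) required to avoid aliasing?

By the Nyquist-Shannon sampling theorem,
the minimum sampling rate (Nyquist rate) must be at least 2 * f_max.
Nyquist rate = 2 * 48/5 kHz = 96/5 kHz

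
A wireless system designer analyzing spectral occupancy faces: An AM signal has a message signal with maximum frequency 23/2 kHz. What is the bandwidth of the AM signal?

In AM (double-sideband), the bandwidth is twice the message frequency.
BW = 2 * f_m = 2 * 23/2 kHz = 23 kHz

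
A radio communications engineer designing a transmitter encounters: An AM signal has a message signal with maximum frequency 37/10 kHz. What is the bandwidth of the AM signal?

In AM (double-sideband), the bandwidth is twice the message frequency.
BW = 2 * f_m = 2 * 37/10 kHz = 37/5 kHz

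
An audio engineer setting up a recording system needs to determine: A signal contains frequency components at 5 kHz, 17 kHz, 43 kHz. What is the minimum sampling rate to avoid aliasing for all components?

The highest frequency component is f_max = 43 kHz.
Nyquist rate = 2 * f_max = 2 * 43 kHz = 86 kHz.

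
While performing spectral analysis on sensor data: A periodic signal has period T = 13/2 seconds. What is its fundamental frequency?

The fundamental frequency is the reciprocal of the period.
f = 1/T = 1/(13/2) = 2/13 Hz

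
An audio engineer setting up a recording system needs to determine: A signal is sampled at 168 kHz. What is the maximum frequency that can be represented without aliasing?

The maximum frequency that can be represented without aliasing
is the Nyquist frequency: f_max = f_s / 2 = 168 kHz / 2 = 84 kHz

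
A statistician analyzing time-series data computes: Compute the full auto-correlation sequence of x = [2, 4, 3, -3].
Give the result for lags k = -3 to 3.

r_xx[k] = sum_m x[m]*x[m+k], indexed from 0, for k = -3 to 3:
  r_xx[-3] = x[3]*x[0] = -6
  r_xx[-2] = x[2]*x[0] + x[3]*x[1] = -6
  r_xx[-1] = x[1]*x[0] + x[2]*x[1] + x[3]*x[2] = 11
  r_xx[0] = x[0]*x[0] + x[1]*x[1] + x[2]*x[2] + x[3]*x[3] = 38
  r_xx[1] = x[0]*x[1] + x[1]*x[2] + x[2]*x[3] = 11
  r_xx[2] = x[0]*x[2] + x[1]*x[3] = -6
  r_xx[3] = x[0]*x[3] = -6
r_xx = [-6, -6, 11, 38, 11, -6, -6]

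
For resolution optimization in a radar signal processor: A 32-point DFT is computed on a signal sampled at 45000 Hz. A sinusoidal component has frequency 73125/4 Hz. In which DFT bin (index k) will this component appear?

DFT frequency resolution = f_s/N = 45000/32 = 5625/4 Hz
Bin index k = f_signal / resolution = 73125/4 / 5625/4 = 13
The signal frequency 73125/4 Hz falls in DFT bin k = 13.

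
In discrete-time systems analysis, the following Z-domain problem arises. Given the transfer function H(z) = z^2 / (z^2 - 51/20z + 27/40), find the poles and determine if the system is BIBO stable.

Poles are roots of the denominator: z^2 - 51/20z + 27/40 = 0.
Quadratic formula: z = [-(-51/20) +/- sqrt((-51/20)^2 - 4*(27/40))] / 2
Discriminant = 2601/400 - 27/10 = 1521/400; sqrt = 39/20.
z = (51/20 +/- 39/20) / 2 => z = 9/4 or z = 3/10.
|p1| = 9/4, |p2| = 3/10.
For BIBO stability, all poles must lie inside the unit circle (|p| < 1).
System is UNSTABLE since at least one |p| >= 1.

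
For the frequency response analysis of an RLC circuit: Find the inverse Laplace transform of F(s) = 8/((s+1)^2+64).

Standard pair: w/((s+a)^2+w^2) <-> e^(-at)*sin(wt)*u(t)
With a=1, w=8: f(t) = e^(-t)*sin(8t)*u(t)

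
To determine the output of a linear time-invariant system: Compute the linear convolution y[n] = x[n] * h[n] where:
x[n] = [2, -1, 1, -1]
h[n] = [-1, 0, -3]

y[n] = sum_k x[k]*h[n-k]. Output length = len(x) + len(h) - 1 = 4 + 3 - 1 = 6.
y[0] = 2*-1 = -2
y[1] = -1*-1 + 2*0 = 1
y[2] = 1*-1 + -1*0 + 2*-3 = -7
y[3] = -1*-1 + 1*0 + -1*-3 = 4
y[4] = -1*0 + 1*-3 = -3
y[5] = -1*-3 = 3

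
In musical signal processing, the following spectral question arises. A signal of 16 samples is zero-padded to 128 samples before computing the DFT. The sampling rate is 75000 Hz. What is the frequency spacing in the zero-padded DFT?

Original DFT: N = 16, resolution = f_s/N = 75000/16 = 9375/2 Hz
Zero-padded DFT: N = 128, resolution = f_s/N = 75000/128 = 9375/16 Hz
Zero-padding interpolates the spectrum (finer frequency grid)
but does NOT improve the true spectral resolution (ability to resolve close frequencies).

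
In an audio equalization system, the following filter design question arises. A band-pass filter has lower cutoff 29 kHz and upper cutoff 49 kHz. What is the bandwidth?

Bandwidth = f_high - f_low
= 49 kHz - 29 kHz = 20 kHz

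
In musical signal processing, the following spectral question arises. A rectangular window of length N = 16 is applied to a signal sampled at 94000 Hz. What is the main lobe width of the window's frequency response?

For a rectangular window of length N,
the main lobe width in frequency is 2*f_s/N.
= 2*94000/16 = 11750 Hz
This determines the minimum frequency separation for resolving two sinusoids.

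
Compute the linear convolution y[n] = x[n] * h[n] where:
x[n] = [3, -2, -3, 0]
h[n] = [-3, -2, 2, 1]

y[n] = sum_k x[k]*h[n-k]. Output length = len(x) + len(h) - 1 = 4 + 4 - 1 = 7.
y[0] = 3*-3 = -9
y[1] = -2*-3 + 3*-2 = 0
y[2] = -3*-3 + -2*-2 + 3*2 = 19
y[3] = 0*-3 + -3*-2 + -2*2 + 3*1 = 5
y[4] = 0*-2 + -3*2 + -2*1 = -8
y[5] = 0*2 + -3*1 = -3
y[6] = 0*1 = 0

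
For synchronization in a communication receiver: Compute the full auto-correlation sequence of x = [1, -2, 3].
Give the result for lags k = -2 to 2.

r_xx[k] = sum_m x[m]*x[m+k], indexed from 0, for k = -2 to 2:
  r_xx[-2] = x[2]*x[0] = 3
  r_xx[-1] = x[1]*x[0] + x[2]*x[1] = -8
  r_xx[0] = x[0]*x[0] + x[1]*x[1] + x[2]*x[2] = 14
  r_xx[1] = x[0]*x[1] + x[1]*x[2] = -8
  r_xx[2] = x[0]*x[2] = 3
r_xx = [3, -8, 14, -8, 3]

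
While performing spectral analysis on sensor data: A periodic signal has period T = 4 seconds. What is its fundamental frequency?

The fundamental frequency is the reciprocal of the period.
f = 1/T = 1/(4) = 1/4 Hz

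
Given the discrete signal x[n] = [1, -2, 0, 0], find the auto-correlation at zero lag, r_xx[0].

The auto-correlation at zero lag r_xx[0] equals the signal energy.
r_xx[0] = sum of x[n]^2 = 1^2 + (-2)^2 + 0^2 + 0^2
= 1 + 4 + 0 + 0 = 5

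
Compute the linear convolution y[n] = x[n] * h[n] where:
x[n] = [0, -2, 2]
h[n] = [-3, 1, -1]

y[n] = sum_k x[k]*h[n-k]. Output length = len(x) + len(h) - 1 = 3 + 3 - 1 = 5.
y[0] = 0*-3 = 0
y[1] = -2*-3 + 0*1 = 6
y[2] = 2*-3 + -2*1 + 0*-1 = -8
y[3] = 2*1 + -2*-1 = 4
y[4] = 2*-1 = -2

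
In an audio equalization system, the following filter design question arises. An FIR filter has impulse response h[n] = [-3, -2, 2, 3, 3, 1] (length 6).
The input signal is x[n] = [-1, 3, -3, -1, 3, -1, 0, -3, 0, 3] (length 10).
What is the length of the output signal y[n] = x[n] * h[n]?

For linear convolution, the output length is:
len(y) = len(x) + len(h) - 1 = 10 + 6 - 1 = 15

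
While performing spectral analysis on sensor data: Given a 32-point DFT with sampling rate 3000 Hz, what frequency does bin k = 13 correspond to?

The frequency of DFT bin k is: f_k = k * f_s / N
f_13 = 13 * 3000 / 32 = 4875/4 Hz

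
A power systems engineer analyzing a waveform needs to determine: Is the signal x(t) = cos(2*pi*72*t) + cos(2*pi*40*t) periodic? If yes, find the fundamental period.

f1 = 72 Hz, f2 = 40 Hz
Period T1 = 1/72, T2 = 1/40
Ratio T1/T2 = 40/72, which is rational.
The signal is periodic with fundamental period T = 1/GCD(72,40) = 1/8 s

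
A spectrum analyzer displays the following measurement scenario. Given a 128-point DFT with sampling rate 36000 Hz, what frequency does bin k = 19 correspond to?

The frequency of DFT bin k is: f_k = k * f_s / N
f_19 = 19 * 36000 / 128 = 21375/4 Hz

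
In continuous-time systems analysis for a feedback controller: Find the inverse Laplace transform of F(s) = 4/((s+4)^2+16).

Standard pair: w/((s+a)^2+w^2) <-> e^(-at)*sin(wt)*u(t)
With a=4, w=4: f(t) = e^(-4t)*sin(4t)*u(t)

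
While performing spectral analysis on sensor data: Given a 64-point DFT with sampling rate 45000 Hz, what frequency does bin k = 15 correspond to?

The frequency of DFT bin k is: f_k = k * f_s / N
f_15 = 15 * 45000 / 64 = 84375/8 Hz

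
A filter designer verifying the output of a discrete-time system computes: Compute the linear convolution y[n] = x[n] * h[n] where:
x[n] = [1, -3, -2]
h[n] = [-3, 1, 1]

y[n] = sum_k x[k]*h[n-k]. Output length = len(x) + len(h) - 1 = 3 + 3 - 1 = 5.
y[0] = 1*-3 = -3
y[1] = -3*-3 + 1*1 = 10
y[2] = -2*-3 + -3*1 + 1*1 = 4
y[3] = -2*1 + -3*1 = -5
y[4] = -2*1 = -2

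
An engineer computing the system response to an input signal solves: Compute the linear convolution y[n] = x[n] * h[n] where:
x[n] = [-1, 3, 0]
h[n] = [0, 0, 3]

y[n] = sum_k x[k]*h[n-k]. Output length = len(x) + len(h) - 1 = 3 + 3 - 1 = 5.
y[0] = -1*0 = 0
y[1] = 3*0 + -1*0 = 0
y[2] = 0*0 + 3*0 + -1*3 = -3
y[3] = 0*0 + 3*3 = 9
y[4] = 0*3 = 0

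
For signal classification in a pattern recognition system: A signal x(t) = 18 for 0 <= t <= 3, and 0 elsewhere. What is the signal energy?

Energy = integral of |x(t)|^2 dt over the signal duration
= 18^2 * 3 = 324 * 3 = 972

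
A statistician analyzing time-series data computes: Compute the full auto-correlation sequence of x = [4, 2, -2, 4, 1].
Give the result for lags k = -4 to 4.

r_xx[k] = sum_m x[m]*x[m+k], indexed from 0, for k = -4 to 4:
  r_xx[-4] = x[4]*x[0] = 4
  r_xx[-3] = x[3]*x[0] + x[4]*x[1] = 18
  r_xx[-2] = x[2]*x[0] + x[3]*x[1] + x[4]*x[2] = -2
  r_xx[-1] = x[1]*x[0] + x[2]*x[1] + x[3]*x[2] + x[4]*x[3] = 0
  r_xx[0] = x[0]*x[0] + x[1]*x[1] + x[2]*x[2] + x[3]*x[3] + x[4]*x[4] = 41
  r_xx[1] = x[0]*x[1] + x[1]*x[2] + x[2]*x[3] + x[3]*x[4] = 0
  r_xx[2] = x[0]*x[2] + x[1]*x[3] + x[2]*x[4] = -2
  r_xx[3] = x[0]*x[3] + x[1]*x[4] = 18
  r_xx[4] = x[0]*x[4] = 4
r_xx = [4, 18, -2, 0, 41, 0, -2, 18, 4]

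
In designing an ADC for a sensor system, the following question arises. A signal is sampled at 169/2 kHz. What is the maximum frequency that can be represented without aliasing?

The maximum frequency that can be represented without aliasing
is the Nyquist frequency: f_max = f_s / 2 = 169/2 kHz / 2 = 169/4 kHz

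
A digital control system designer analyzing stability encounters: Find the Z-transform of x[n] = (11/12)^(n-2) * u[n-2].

Time-shifting property: if X(z) = Z{x[n]}, then Z{x[n-d]} = z^(-d) * X(z)
X(z) = z/(z - 11/12) for x[n] = (11/12)^n * u[n]
Z{x[n-2]} = z^(-2) * z/(z - 11/12) = z^(-1)/(z - 11/12)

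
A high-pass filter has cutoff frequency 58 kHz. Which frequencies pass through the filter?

A high-pass filter passes all frequencies above the cutoff frequency 58 kHz and attenuates lower frequencies.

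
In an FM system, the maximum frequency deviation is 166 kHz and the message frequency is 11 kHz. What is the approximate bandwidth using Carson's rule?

Carson's rule: BW = 2*(delta_f + f_m)
= 2*(166 + 11) kHz = 354 kHz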